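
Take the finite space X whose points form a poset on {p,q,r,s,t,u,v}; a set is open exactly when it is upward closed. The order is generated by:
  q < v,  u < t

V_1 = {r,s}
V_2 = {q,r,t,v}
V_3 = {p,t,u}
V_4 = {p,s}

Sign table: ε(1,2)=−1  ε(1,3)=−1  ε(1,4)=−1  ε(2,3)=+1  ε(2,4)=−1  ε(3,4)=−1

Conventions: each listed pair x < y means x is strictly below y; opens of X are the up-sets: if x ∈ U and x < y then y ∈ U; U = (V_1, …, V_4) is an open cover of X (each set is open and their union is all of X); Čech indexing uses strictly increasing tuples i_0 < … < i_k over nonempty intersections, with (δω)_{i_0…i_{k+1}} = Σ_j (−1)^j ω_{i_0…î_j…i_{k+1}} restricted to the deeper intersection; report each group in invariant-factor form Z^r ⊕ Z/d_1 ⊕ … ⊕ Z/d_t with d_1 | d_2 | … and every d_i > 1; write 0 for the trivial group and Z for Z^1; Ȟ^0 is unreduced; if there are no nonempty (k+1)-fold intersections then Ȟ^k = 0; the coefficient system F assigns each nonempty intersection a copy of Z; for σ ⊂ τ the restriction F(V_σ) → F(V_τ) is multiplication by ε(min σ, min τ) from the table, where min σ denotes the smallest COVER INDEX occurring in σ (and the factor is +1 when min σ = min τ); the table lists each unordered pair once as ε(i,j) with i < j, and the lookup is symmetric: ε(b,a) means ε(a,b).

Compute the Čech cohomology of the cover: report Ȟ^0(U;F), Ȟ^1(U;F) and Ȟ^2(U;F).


Ȟ^0 = 0, Ȟ^1 = Z/2, Ȟ^2 = 0

nerve of the cover:
  V12={r} V14={s} V23={t} V34={p}
C dims 4,4; δ0: rk 4, SNF 1^3·2
Ȟ^0 = (4 − 4) − 0 = 0, so Ȟ^0 ≅ 0
Ȟ^1 = (4 − 0) − 4 = 0 plus torsion [2], so Ȟ^1 ≅ Z/2
Ȟ^2 = (0 − 0) − 0 = 0, so Ȟ^2 ≅ 0


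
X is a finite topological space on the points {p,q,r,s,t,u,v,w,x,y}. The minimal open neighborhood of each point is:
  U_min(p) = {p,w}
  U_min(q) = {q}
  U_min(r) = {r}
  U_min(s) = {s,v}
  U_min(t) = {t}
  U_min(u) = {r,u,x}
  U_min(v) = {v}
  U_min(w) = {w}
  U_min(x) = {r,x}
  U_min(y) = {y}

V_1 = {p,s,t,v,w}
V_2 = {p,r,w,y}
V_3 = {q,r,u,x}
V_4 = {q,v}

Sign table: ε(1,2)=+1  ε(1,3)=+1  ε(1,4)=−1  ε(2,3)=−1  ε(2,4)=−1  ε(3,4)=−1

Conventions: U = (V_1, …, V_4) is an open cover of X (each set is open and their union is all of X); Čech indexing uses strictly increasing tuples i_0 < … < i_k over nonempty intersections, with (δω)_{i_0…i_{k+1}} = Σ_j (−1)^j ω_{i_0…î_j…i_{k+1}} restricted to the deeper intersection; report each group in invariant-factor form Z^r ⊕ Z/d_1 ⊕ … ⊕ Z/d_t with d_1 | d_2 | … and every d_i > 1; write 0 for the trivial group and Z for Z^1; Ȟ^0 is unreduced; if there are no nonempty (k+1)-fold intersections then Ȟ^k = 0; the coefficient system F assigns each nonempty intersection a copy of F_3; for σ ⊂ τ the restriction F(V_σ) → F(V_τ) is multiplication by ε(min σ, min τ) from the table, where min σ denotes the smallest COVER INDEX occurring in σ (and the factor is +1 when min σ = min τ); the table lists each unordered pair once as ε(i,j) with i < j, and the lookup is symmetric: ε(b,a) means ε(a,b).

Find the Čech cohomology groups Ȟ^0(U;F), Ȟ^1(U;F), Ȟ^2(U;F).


nonempty intersections:
  V12={p,w} V14={v} V23={r} V34={q}
C dims 4,4; δ0: rk_F3 4
Ȟ^0: (4−4)−0=0 ⇒ 0
Ȟ^1: (4−0)−4=0 ⇒ 0
Ȟ^2: (0−0)−0=0 ⇒ 0

Ȟ^0(U;F) ≅ 0,  Ȟ^1(U;F) ≅ 0,  Ȟ^2(U;F) ≅ 0


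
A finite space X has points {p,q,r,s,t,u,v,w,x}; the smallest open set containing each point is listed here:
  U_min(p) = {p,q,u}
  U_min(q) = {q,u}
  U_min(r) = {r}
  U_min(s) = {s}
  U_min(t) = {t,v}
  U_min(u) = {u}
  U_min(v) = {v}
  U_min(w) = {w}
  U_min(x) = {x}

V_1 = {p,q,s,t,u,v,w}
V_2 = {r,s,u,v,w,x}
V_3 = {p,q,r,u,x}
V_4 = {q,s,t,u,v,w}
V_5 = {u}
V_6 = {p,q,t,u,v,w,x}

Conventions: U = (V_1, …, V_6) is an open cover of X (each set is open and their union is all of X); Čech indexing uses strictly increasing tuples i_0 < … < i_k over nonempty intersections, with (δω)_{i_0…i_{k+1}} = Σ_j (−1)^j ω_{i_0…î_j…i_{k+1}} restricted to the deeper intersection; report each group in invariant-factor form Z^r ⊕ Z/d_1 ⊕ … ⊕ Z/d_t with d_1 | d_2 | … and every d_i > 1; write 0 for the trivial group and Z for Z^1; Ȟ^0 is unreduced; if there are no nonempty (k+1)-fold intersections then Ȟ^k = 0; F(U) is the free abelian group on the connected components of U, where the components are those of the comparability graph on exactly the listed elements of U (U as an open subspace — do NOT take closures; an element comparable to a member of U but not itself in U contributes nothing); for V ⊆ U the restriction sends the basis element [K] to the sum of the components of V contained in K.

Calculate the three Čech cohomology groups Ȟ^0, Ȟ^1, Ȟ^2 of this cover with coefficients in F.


Ȟ^0(U;F) ≅ Z^6,  Ȟ^1(U;F) ≅ 0,  Ȟ^2(U;F) ≅ 0

intersection data:
  V12={s,u,v,w} V13={p,q,u} V14={q,s,t,u,v,w} V15={u} V16={p,q,t,u,v,w} V23={r,u,x} V24={s,u,v,w} V25={u} V26={u,v,w,x} V34={q,u} V35={u} V36={p,q,u,x} V45={u} V46={q,t,u,v,w} V56={u}
  V123={u} V124={s,u,v,w} V125={u} V126={u,v,w} V134={q,u} V135={u} V136={p,q,u} V145={u} V146={q,t,u,v,w} V156={u} V234={u} V235={u} V236={u,x} V245={u} V246={u,v,w} V256={u} V345={u} V346={q,u} V356={u} V456={u}
  V1234={u} V1235={u} V1236={u} V1245={u} V1246={u,v,w} V1256={u} V1345={u} V1346={q,u} V1356={u} V1456={u} V2345={u} V2346={u} V2356={u} V2456={u} V3456={u}
  V12345={u} V12346={u} V12356={u} V12456={u} V13456={u} V23456={u}
  V123456={u}
components per intersection:
  V1: {p,q,u} {s} {t,v} {w}
  V2: {r} {s} {u} {v} {w} {x}
  V3: {p,q,u} {r} {x}
  V4: {q,u} {s} {t,v} {w}
  V5: {u}
  V6: {p,q,u} {t,v} {w} {x}
  V12: {s} {u} {v} {w}
  V13: {p,q,u}
  V14: {q,u} {s} {t,v} {w}
  V15: {u}
  V16: {p,q,u} {t,v} {w}
  V23: {r} {u} {x}
  V24: {s} {u} {v} {w}
  V25: {u}
  V26: {u} {v} {w} {x}
  V34: {q,u}
  V35: {u}
  V36: {p,q,u} {x}
  V45: {u}
  V46: {q,u} {t,v} {w}
  V56: {u}
  V123: {u}
  V124: {s} {u} {v} {w}
  V125: {u}
  V126: {u} {v} {w}
  V134: {q,u}
  V135: {u}
  V136: {p,q,u}
  V145: {u}
  V146: {q,u} {t,v} {w}
  V156: {u}
  V234: {u}
  V235: {u}
  V236: {u} {x}
  V245: {u}
  V246: {u} {v} {w}
  V256: {u}
  V345: {u}
  V346: {q,u}
  V356: {u}
  V456: {u}
  V1234: {u}
  V1235: {u}
  V1236: {u}
  V1245: {u}
  V1246: {u} {v} {w}
  V1256: {u}
  V1345: {u}
  V1346: {q,u}
  V1356: {u}
  V1456: {u}
  V2345: {u}
  V2346: {u}
  V2356: {u}
  V2456: {u}
  V3456: {u}
  V12345: {u}
  V12346: {u}
  V12356: {u}
  V12456: {u}
  V13456: {u}
  V23456: {u}
  V123456: {u}
C dims 22,34,30,17; δ0: rk 16, SNF 1^16; δ1: rk 18, SNF 1^18; δ2: rk 12, SNF 1^12
Ȟ^0 = (22 − 16) − 0 = 6, so Ȟ^0 ≅ Z^6
Ȟ^1 = (34 − 18) − 16 = 0, so Ȟ^1 ≅ 0
Ȟ^2 = (30 − 12) − 18 = 0, so Ȟ^2 ≅ 0


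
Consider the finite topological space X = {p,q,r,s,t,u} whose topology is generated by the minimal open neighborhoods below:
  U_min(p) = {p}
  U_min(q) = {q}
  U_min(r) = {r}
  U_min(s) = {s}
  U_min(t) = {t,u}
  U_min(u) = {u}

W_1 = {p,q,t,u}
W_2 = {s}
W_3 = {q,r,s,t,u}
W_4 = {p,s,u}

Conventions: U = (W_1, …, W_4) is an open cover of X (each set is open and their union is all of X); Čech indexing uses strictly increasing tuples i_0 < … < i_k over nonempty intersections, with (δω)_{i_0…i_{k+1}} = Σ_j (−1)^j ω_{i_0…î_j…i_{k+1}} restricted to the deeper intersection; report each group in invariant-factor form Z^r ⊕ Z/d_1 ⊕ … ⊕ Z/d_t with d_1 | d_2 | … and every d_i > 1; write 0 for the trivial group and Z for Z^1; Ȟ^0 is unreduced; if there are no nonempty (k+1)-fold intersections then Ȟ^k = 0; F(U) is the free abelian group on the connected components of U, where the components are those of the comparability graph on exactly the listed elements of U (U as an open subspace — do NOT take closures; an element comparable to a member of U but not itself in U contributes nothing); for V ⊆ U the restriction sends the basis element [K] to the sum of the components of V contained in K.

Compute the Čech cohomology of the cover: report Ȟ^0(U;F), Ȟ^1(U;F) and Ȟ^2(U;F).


Ȟ^0(U;F) ≅ Z^5,  Ȟ^1(U;F) ≅ 0,  Ȟ^2(U;F) ≅ 0

nonempty intersections:
  W13={q,t,u} W14={p,u} W23={s} W24={s} W34={s,u}
  W134={u} W234={s}
components per intersection:
  W1: {p} {q} {t,u}
  W2: {s}
  W3: {q} {r} {s} {t,u}
  W4: {p} {s} {u}
  W13: {q} {t,u}
  W14: {p} {u}
  W23: {s}
  W24: {s}
  W34: {s} {u}
  W134: {u}
  W234: {s}
C dims 11,8,2; δ0: rk 6, SNF 1^6; δ1: rk 2, SNF 1^2
Ȟ^0: (11−6)−0=5 ⇒ Z^5
Ȟ^1: (8−2)−6=0 ⇒ 0
Ȟ^2: (2−0)−2=0 ⇒ 0


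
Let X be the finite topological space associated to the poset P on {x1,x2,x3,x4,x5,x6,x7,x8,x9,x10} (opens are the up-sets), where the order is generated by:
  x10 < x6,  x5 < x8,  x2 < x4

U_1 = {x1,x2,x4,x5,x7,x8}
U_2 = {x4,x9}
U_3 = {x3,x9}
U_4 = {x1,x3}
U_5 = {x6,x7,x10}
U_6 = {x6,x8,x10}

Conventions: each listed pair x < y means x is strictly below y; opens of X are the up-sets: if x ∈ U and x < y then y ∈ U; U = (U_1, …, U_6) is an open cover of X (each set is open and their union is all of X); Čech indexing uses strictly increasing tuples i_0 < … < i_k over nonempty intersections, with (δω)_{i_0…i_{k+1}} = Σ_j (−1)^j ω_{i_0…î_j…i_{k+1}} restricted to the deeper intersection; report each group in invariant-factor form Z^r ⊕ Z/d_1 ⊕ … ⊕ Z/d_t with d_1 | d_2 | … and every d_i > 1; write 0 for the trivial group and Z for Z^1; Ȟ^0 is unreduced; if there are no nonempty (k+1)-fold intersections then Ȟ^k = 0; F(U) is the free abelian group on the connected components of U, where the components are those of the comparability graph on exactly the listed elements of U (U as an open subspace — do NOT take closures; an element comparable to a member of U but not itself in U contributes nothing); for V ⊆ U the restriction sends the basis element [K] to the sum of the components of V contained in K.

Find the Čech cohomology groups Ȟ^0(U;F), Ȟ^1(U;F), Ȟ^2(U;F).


nonempty intersections:
  U12={x4} U14={x1} U15={x7} U16={x8} U23={x9} U34={x3} U56={x6,x10}
components per intersection:
  U1: {x1} {x2,x4} {x5,x8} {x7}
  U2: {x4} {x9}
  U3: {x3} {x9}
  U4: {x1} {x3}
  U5: {x6,x10} {x7}
  U6: {x6,x10} {x8}
  U12: {x4}
  U14: {x1}
  U15: {x7}
  U16: {x8}
  U23: {x9}
  U34: {x3}
  U56: {x6,x10}
C dims 14,7; δ0: rk 7, SNF 1^7
Ȟ^0: (14−7)−0=7 ⇒ Z^7
Ȟ^1: (7−0)−7=0 ⇒ 0
Ȟ^2: (0−0)−0=0 ⇒ 0

Ȟ^0 ≅ Z^7,  Ȟ^1 ≅ 0,  Ȟ^2 ≅ 0


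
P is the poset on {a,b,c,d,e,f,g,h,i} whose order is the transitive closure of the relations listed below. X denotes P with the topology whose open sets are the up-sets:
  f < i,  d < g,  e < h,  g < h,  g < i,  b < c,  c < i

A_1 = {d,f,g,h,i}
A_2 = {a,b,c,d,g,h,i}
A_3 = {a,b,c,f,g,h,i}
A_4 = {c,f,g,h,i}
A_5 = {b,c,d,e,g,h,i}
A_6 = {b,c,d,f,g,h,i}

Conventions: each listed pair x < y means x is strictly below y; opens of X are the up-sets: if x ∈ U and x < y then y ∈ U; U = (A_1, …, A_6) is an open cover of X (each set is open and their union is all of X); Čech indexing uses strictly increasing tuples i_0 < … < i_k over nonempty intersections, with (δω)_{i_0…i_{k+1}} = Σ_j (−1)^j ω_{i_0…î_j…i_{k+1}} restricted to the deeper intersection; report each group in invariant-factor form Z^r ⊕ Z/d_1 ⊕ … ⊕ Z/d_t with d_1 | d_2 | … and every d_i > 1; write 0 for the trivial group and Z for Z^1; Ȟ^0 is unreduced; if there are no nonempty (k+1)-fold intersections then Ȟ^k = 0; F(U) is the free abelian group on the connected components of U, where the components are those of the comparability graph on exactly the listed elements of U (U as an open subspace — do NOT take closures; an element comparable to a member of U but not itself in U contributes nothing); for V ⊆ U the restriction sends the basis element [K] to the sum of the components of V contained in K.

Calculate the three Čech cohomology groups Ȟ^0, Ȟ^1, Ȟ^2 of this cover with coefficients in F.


Ȟ^0(U;F) ≅ Z^2, Ȟ^1(U;F) ≅ 0, Ȟ^2(U;F) ≅ 0

nerve simplices:
  A12={d,g,h,i} A13={f,g,h,i} A14={f,g,h,i} A15={d,g,h,i} A16={d,f,g,h,i} A23={a,b,c,g,h,i} A24={c,g,h,i} A25={b,c,d,g,h,i} A26={b,c,d,g,h,i} A34={c,f,g,h,i} A35={b,c,g,h,i} A36={b,c,f,g,h,i} A45={c,g,h,i} A46={c,f,g,h,i} A56={b,c,d,g,h,i}
  A123={g,h,i} A124={g,h,i} A125={d,g,h,i} A126={d,g,h,i} A134={f,g,h,i} A135={g,h,i} A136={f,g,h,i} A145={g,h,i} A146={f,g,h,i} A156={d,g,h,i} A234={c,g,h,i} A235={b,c,g,h,i} A236={b,c,g,h,i} A245={c,g,h,i} A246={c,g,h,i} A256={b,c,d,g,h,i} A345={c,g,h,i} A346={c,f,g,h,i} A356={b,c,g,h,i} A456={c,g,h,i}
  A1234={g,h,i} A1235={g,h,i} A1236={g,h,i} A1245={g,h,i} A1246={g,h,i} A1256={d,g,h,i} A1345={g,h,i} A1346={f,g,h,i} A1356={g,h,i} A1456={g,h,i} A2345={c,g,h,i} A2346={c,g,h,i} A2356={b,c,g,h,i} A2456={c,g,h,i} A3456={c,g,h,i}
  A12345={g,h,i} A12346={g,h,i} A12356={g,h,i} A12456={g,h,i} A13456={g,h,i} A23456={c,g,h,i}
  A123456={g,h,i}
components per intersection:
  A1: {d,f,g,h,i}
  A2: {a} {b,c,d,g,h,i}
  A3: {a} {b,c,f,g,h,i}
  A4: {c,f,g,h,i}
  A5: {b,c,d,e,g,h,i}
  A6: {b,c,d,f,g,h,i}
  A12: {d,g,h,i}
  A13: {f,g,h,i}
  A14: {f,g,h,i}
  A15: {d,g,h,i}
  A16: {d,f,g,h,i}
  A23: {a} {b,c,g,h,i}
  A24: {c,g,h,i}
  A25: {b,c,d,g,h,i}
  A26: {b,c,d,g,h,i}
  A34: {c,f,g,h,i}
  A35: {b,c,g,h,i}
  A36: {b,c,f,g,h,i}
  A45: {c,g,h,i}
  A46: {c,f,g,h,i}
  A56: {b,c,d,g,h,i}
  A123: {g,h,i}
  A124: {g,h,i}
  A125: {d,g,h,i}
  A126: {d,g,h,i}
  A134: {f,g,h,i}
  A135: {g,h,i}
  A136: {f,g,h,i}
  A145: {g,h,i}
  A146: {f,g,h,i}
  A156: {d,g,h,i}
  A234: {c,g,h,i}
  A235: {b,c,g,h,i}
  A236: {b,c,g,h,i}
  A245: {c,g,h,i}
  A246: {c,g,h,i}
  A256: {b,c,d,g,h,i}
  A345: {c,g,h,i}
  A346: {c,f,g,h,i}
  A356: {b,c,g,h,i}
  A456: {c,g,h,i}
  A1234: {g,h,i}
  A1235: {g,h,i}
  A1236: {g,h,i}
  A1245: {g,h,i}
  A1246: {g,h,i}
  A1256: {d,g,h,i}
  A1345: {g,h,i}
  A1346: {f,g,h,i}
  A1356: {g,h,i}
  A1456: {g,h,i}
  A2345: {c,g,h,i}
  A2346: {c,g,h,i}
  A2356: {b,c,g,h,i}
  A2456: {c,g,h,i}
  A3456: {c,g,h,i}
  A12345: {g,h,i}
  A12346: {g,h,i}
  A12356: {g,h,i}
  A12456: {g,h,i}
  A13456: {g,h,i}
  A23456: {c,g,h,i}
  A123456: {g,h,i}
C dims 8,16,20,15; δ0: rk 6, SNF 1^6; δ1: rk 10, SNF 1^10; δ2: rk 10, SNF 1^10
degree 0: 8−6−0 = 2 → Ȟ^0 ≅ Z^2
degree 1: 16−10−6 = 0 → Ȟ^1 ≅ 0
degree 2: 20−10−10 = 0 → Ȟ^2 ≅ 0


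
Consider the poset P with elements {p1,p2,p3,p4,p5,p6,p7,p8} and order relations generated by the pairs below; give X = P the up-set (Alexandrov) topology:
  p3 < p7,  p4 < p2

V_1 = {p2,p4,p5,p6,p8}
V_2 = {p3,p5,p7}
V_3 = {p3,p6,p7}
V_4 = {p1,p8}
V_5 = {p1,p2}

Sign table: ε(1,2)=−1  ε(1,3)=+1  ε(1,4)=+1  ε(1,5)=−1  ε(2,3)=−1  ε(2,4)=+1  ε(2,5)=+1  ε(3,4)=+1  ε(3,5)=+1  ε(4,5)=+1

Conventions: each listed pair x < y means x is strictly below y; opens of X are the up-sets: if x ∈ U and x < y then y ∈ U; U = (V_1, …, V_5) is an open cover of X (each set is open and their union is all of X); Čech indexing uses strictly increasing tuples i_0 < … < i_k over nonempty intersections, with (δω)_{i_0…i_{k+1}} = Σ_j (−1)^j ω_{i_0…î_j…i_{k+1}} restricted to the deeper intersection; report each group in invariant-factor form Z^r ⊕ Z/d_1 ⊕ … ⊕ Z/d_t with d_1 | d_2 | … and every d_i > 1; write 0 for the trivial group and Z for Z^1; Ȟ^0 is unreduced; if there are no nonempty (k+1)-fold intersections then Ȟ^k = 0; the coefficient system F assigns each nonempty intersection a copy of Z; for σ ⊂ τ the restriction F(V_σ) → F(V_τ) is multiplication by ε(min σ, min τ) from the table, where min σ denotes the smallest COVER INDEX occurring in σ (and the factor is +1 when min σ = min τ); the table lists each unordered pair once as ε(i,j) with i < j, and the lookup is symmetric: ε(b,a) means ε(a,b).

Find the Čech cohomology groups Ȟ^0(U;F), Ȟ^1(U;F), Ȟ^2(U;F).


nerve of the cover:
  V12={p5} V13={p6} V14={p8} V15={p2} V23={p3,p7} V45={p1}
C dims 5,6; δ0: rk 5, SNF 1^4·2
Ȟ^0 = (5 − 5) − 0 = 0, so Ȟ^0 ≅ 0
Ȟ^1 = (6 − 0) − 5 = 1 plus torsion [2], so Ȟ^1 ≅ Z ⊕ Z/2
Ȟ^2 = (0 − 0) − 0 = 0, so Ȟ^2 ≅ 0

Ȟ^0 = 0; Ȟ^1 = Z ⊕ Z/2; Ȟ^2 = 0


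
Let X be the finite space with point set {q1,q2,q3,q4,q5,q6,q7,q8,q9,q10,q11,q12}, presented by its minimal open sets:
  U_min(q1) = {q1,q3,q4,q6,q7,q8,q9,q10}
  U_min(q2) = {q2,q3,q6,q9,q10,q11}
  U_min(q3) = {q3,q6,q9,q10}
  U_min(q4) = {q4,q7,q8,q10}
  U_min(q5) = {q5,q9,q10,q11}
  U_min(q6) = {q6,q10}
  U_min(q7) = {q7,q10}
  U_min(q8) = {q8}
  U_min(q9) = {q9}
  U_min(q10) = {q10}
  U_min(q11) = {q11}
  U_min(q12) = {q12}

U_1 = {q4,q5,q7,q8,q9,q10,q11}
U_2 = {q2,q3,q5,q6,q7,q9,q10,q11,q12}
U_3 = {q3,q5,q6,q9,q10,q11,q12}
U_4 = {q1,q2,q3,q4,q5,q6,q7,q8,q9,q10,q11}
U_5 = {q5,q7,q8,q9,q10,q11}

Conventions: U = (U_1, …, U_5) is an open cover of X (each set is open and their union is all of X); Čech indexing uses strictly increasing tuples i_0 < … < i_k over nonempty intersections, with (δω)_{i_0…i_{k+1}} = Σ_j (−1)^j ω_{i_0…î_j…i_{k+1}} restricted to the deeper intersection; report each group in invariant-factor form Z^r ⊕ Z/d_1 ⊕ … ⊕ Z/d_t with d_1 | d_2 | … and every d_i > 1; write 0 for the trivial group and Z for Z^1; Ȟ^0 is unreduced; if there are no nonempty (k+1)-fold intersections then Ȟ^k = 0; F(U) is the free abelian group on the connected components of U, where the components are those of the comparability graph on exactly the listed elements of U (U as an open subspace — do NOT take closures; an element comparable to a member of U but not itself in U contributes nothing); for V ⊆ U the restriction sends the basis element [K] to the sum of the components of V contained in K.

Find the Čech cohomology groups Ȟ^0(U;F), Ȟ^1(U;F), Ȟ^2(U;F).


Ȟ^0 = Z^2, Ȟ^1 = 0, Ȟ^2 = 0

nonempty overlaps:
  U12={q5,q7,q9,q10,q11} U13={q5,q9,q10,q11} U14={q4,q5,q7,q8,q9,q10,q11} U15={q5,q7,q8,q9,q10,q11} U23={q3,q5,q6,q9,q10,q11,q12} U24={q2,q3,q5,q6,q7,q9,q10,q11} U25={q5,q7,q9,q10,q11} U34={q3,q5,q6,q9,q10,q11} U35={q5,q9,q10,q11} U45={q5,q7,q8,q9,q10,q11}
  U123={q5,q9,q10,q11} U124={q5,q7,q9,q10,q11} U125={q5,q7,q9,q10,q11} U134={q5,q9,q10,q11} U135={q5,q9,q10,q11} U145={q5,q7,q8,q9,q10,q11} U234={q3,q5,q6,q9,q10,q11} U235={q5,q9,q10,q11} U245={q5,q7,q9,q10,q11} U345={q5,q9,q10,q11}
  U1234={q5,q9,q10,q11} U1235={q5,q9,q10,q11} U1245={q5,q7,q9,q10,q11} U1345={q5,q9,q10,q11} U2345={q5,q9,q10,q11}
  U12345={q5,q9,q10,q11}
components per intersection:
  U1: {q4,q5,q7,q8,q9,q10,q11}
  U2: {q2,q3,q5,q6,q7,q9,q10,q11} {q12}
  U3: {q3,q5,q6,q9,q10,q11} {q12}
  U4: {q1,q2,q3,q4,q5,q6,q7,q8,q9,q10,q11}
  U5: {q5,q7,q9,q10,q11} {q8}
  U12: {q5,q7,q9,q10,q11}
  U13: {q5,q9,q10,q11}
  U14: {q4,q5,q7,q8,q9,q10,q11}
  U15: {q5,q7,q9,q10,q11} {q8}
  U23: {q3,q5,q6,q9,q10,q11} {q12}
  U24: {q2,q3,q5,q6,q7,q9,q10,q11}
  U25: {q5,q7,q9,q10,q11}
  U34: {q3,q5,q6,q9,q10,q11}
  U35: {q5,q9,q10,q11}
  U45: {q5,q7,q9,q10,q11} {q8}
  U123: {q5,q9,q10,q11}
  U124: {q5,q7,q9,q10,q11}
  U125: {q5,q7,q9,q10,q11}
  U134: {q5,q9,q10,q11}
  U135: {q5,q9,q10,q11}
  U145: {q5,q7,q9,q10,q11} {q8}
  U234: {q3,q5,q6,q9,q10,q11}
  U235: {q5,q9,q10,q11}
  U245: {q5,q7,q9,q10,q11}
  U345: {q5,q9,q10,q11}
  U1234: {q5,q9,q10,q11}
  U1235: {q5,q9,q10,q11}
  U1245: {q5,q7,q9,q10,q11}
  U1345: {q5,q9,q10,q11}
  U2345: {q5,q9,q10,q11}
  U12345: {q5,q9,q10,q11}
C dims 8,13,11,5; δ0: rk 6, SNF 1^6; δ1: rk 7, SNF 1^7; δ2: rk 4, SNF 1^4
degree 0: 8−6−0 = 2 → Ȟ^0 ≅ Z^2
degree 1: 13−7−6 = 0 → Ȟ^1 ≅ 0
degree 2: 11−4−7 = 0 → Ȟ^2 ≅ 0


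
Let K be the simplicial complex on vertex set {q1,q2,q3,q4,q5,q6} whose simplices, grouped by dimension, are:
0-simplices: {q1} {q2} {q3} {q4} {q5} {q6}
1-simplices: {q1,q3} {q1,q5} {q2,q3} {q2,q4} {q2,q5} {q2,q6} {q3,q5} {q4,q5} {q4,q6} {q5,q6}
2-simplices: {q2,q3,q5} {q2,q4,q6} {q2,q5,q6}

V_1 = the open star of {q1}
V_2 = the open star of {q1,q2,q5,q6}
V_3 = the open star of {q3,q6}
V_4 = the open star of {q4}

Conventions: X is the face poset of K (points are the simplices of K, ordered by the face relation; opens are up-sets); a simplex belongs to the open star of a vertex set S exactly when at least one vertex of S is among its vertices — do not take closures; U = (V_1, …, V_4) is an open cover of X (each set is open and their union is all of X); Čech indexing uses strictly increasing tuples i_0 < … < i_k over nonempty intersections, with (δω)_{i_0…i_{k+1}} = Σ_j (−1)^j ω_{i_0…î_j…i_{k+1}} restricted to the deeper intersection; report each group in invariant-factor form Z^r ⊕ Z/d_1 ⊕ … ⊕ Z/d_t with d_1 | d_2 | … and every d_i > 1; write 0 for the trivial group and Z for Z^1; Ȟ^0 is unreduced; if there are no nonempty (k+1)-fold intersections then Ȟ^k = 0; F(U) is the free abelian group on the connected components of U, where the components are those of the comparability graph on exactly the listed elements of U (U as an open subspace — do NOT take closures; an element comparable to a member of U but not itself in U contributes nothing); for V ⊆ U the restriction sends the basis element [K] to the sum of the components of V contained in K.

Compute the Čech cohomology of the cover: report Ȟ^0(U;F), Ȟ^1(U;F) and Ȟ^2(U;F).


intersection data:
  V1={{q1},{q1,q3},{q1,q5}} V2={{q1},{q2},{q5},{q6},{q1,q3},{q1,q5},{q2,q3},{q2,q4},{q2,q5},{q2,q6},{q3,q5},{q4,q5},{q4,q6},{q5,q6},{q2,q3,q5},{q2,q4,q6},{q2,q5,q6}} V3={{q3},{q6},{q1,q3},{q2,q3},{q2,q6},{q3,q5},{q4,q6},{q5,q6},{q2,q3,q5},{q2,q4,q6},{q2,q5,q6}} V4={{q4},{q2,q4},{q4,q5},{q4,q6},{q2,q4,q6}}
  V12={{q1},{q1,q3},{q1,q5}} V13={{q1,q3}} V23={{q6},{q1,q3},{q2,q3},{q2,q6},{q3,q5},{q4,q6},{q5,q6},{q2,q3,q5},{q2,q4,q6},{q2,q5,q6}} V24={{q2,q4},{q4,q5},{q4,q6},{q2,q4,q6}} V34={{q4,q6},{q2,q4,q6}}
  V123={{q1,q3}} V234={{q4,q6},{q2,q4,q6}}
components per intersection:
  V1: {{q1},{q1,q3},{q1,q5}}
  V2: {{q1},{q2},{q5},{q6},{q1,q3},{q1,q5},{q2,q3},{q2,q4},{q2,q5},{q2,q6},{q3,q5},{q4,q5},{q4,q6},{q5,q6},{q2,q3,q5},{q2,q4,q6},{q2,q5,q6}}
  V3: {{q3},{q1,q3},{q2,q3},{q3,q5},{q2,q3,q5}} {{q6},{q2,q6},{q4,q6},{q5,q6},{q2,q4,q6},{q2,q5,q6}}
  V4: {{q4},{q2,q4},{q4,q5},{q4,q6},{q2,q4,q6}}
  V12: {{q1},{q1,q3},{q1,q5}}
  V13: {{q1,q3}}
  V23: {{q6},{q2,q6},{q4,q6},{q5,q6},{q2,q4,q6},{q2,q5,q6}} {{q1,q3}} {{q2,q3},{q3,q5},{q2,q3,q5}}
  V24: {{q2,q4},{q4,q6},{q2,q4,q6}} {{q4,q5}}
  V34: {{q4,q6},{q2,q4,q6}}
  V123: {{q1,q3}}
  V234: {{q4,q6},{q2,q4,q6}}
C dims 5,8,2; δ0: rk 4, SNF 1^4; δ1: rk 2, SNF 1^2
Ȟ^0 = (5 − 4) − 0 = 1, so Ȟ^0 ≅ Z
Ȟ^1 = (8 − 2) − 4 = 2, so Ȟ^1 ≅ Z^2
Ȟ^2 = (2 − 0) − 2 = 0, so Ȟ^2 ≅ 0

Ȟ^0 ≅ Z,  Ȟ^1 ≅ Z^2,  Ȟ^2 ≅ 0


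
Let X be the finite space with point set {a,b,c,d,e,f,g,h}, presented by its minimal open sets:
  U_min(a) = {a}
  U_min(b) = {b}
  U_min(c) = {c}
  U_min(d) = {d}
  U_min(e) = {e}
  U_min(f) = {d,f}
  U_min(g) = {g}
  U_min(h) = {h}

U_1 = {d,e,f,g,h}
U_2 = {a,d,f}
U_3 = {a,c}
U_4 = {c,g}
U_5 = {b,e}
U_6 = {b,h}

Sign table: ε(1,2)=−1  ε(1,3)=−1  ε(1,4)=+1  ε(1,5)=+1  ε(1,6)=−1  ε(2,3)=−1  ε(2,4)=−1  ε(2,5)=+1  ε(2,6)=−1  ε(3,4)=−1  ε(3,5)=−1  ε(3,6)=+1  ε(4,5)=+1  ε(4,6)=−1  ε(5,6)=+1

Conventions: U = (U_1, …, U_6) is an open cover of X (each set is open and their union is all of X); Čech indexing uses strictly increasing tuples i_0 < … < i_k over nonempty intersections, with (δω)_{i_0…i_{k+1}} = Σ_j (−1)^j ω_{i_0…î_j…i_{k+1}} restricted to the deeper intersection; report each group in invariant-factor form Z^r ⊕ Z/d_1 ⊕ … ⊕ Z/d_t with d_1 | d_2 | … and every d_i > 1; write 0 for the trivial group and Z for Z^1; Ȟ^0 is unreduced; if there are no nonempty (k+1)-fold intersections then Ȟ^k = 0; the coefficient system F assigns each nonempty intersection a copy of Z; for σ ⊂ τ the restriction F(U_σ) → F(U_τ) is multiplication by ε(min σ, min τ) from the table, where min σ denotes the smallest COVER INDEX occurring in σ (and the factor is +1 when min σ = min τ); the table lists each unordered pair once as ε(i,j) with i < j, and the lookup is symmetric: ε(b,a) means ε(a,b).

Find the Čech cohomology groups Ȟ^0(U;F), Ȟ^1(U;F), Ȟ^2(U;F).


cover nerve:
  U12={d,f} U14={g} U15={e} U16={h} U23={a} U34={c} U56={b}
C dims 6,7; δ0: rk 6, SNF 1^5·2
Ȟ^0: (6−6)−0=0 ⇒ 0
Ȟ^1: (7−0)−6=1 plus torsion [2] ⇒ Z ⊕ Z/2
Ȟ^2: (0−0)−0=0 ⇒ 0

Ȟ^0(U;F) ≅ 0; Ȟ^1(U;F) ≅ Z ⊕ Z/2; Ȟ^2(U;F) ≅ 0


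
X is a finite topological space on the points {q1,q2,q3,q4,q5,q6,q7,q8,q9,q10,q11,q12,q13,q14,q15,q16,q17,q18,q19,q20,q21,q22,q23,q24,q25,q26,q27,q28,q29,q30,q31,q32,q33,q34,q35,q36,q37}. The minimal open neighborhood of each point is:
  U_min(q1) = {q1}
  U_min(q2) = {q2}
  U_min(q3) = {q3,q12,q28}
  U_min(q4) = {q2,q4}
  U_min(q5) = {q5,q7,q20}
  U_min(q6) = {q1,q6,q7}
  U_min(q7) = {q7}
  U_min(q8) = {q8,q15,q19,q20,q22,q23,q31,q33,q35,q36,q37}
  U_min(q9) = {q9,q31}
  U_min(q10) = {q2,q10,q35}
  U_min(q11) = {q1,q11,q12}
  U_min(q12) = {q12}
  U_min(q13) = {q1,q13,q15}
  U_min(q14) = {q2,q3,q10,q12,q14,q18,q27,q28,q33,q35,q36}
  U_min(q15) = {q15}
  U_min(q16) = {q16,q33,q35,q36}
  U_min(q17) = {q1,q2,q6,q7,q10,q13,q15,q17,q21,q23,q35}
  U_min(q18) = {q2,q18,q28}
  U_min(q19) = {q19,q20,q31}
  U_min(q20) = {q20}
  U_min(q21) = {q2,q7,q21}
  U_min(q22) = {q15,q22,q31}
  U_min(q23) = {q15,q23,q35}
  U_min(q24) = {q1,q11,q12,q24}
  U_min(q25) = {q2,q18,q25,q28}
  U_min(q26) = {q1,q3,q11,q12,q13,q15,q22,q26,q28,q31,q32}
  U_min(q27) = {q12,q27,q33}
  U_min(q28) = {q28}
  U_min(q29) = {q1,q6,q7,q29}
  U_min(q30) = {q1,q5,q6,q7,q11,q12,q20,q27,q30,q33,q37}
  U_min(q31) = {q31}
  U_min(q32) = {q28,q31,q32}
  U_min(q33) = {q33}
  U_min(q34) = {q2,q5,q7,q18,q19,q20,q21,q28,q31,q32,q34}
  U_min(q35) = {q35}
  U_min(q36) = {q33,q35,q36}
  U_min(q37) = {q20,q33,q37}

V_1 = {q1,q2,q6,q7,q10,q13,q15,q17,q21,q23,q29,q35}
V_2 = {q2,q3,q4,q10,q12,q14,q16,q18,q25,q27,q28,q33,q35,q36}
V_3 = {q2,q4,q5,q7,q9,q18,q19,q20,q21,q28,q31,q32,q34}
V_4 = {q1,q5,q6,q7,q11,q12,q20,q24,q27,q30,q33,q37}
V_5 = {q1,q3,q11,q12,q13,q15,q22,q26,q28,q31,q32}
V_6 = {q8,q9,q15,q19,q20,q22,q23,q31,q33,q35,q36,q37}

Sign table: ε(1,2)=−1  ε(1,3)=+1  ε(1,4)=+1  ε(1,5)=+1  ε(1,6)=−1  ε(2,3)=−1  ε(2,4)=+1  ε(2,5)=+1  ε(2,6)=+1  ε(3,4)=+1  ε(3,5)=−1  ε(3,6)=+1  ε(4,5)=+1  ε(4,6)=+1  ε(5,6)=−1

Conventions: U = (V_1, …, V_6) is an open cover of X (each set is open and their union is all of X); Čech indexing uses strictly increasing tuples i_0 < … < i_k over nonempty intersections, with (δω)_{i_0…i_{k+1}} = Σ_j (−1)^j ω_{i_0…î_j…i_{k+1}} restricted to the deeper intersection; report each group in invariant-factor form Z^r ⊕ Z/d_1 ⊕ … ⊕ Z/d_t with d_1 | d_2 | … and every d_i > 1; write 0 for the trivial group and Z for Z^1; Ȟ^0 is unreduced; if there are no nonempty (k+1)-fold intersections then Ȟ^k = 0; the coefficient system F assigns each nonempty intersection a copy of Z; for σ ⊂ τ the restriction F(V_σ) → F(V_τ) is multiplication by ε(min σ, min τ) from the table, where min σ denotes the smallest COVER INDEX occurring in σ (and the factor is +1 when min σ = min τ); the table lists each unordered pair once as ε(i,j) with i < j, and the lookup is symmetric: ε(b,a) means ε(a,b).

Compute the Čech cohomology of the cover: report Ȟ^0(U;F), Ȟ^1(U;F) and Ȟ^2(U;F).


Ȟ^0 ≅ 0; Ȟ^1 ≅ Z/2; Ȟ^2 ≅ Z

cover nerve:
  V12={q2,q10,q35} V13={q2,q7,q21} V14={q1,q6,q7} V15={q1,q13,q15} V16={q15,q23,q35} V23={q2,q4,q18,q28} V24={q12,q27,q33} V25={q3,q12,q28} V26={q33,q35,q36} V34={q5,q7,q20} V35={q28,q31,q32} V36={q9,q19,q20,q31} V45={q1,q11,q12} V46={q20,q33,q37} V56={q15,q22,q31}
  V123={q2} V126={q35} V134={q7} V145={q1} V156={q15} V235={q28} V245={q12} V246={q33} V346={q20} V356={q31}
C dims 6,15,10; δ0: rk 6, SNF 1^5·2; δ1: rk 9, SNF 1^9
Ȟ^0: (6−6)−0=0 ⇒ 0
Ȟ^1: (15−9)−6=0 plus torsion [2] ⇒ Z/2
Ȟ^2: (10−0)−9=1 ⇒ Z


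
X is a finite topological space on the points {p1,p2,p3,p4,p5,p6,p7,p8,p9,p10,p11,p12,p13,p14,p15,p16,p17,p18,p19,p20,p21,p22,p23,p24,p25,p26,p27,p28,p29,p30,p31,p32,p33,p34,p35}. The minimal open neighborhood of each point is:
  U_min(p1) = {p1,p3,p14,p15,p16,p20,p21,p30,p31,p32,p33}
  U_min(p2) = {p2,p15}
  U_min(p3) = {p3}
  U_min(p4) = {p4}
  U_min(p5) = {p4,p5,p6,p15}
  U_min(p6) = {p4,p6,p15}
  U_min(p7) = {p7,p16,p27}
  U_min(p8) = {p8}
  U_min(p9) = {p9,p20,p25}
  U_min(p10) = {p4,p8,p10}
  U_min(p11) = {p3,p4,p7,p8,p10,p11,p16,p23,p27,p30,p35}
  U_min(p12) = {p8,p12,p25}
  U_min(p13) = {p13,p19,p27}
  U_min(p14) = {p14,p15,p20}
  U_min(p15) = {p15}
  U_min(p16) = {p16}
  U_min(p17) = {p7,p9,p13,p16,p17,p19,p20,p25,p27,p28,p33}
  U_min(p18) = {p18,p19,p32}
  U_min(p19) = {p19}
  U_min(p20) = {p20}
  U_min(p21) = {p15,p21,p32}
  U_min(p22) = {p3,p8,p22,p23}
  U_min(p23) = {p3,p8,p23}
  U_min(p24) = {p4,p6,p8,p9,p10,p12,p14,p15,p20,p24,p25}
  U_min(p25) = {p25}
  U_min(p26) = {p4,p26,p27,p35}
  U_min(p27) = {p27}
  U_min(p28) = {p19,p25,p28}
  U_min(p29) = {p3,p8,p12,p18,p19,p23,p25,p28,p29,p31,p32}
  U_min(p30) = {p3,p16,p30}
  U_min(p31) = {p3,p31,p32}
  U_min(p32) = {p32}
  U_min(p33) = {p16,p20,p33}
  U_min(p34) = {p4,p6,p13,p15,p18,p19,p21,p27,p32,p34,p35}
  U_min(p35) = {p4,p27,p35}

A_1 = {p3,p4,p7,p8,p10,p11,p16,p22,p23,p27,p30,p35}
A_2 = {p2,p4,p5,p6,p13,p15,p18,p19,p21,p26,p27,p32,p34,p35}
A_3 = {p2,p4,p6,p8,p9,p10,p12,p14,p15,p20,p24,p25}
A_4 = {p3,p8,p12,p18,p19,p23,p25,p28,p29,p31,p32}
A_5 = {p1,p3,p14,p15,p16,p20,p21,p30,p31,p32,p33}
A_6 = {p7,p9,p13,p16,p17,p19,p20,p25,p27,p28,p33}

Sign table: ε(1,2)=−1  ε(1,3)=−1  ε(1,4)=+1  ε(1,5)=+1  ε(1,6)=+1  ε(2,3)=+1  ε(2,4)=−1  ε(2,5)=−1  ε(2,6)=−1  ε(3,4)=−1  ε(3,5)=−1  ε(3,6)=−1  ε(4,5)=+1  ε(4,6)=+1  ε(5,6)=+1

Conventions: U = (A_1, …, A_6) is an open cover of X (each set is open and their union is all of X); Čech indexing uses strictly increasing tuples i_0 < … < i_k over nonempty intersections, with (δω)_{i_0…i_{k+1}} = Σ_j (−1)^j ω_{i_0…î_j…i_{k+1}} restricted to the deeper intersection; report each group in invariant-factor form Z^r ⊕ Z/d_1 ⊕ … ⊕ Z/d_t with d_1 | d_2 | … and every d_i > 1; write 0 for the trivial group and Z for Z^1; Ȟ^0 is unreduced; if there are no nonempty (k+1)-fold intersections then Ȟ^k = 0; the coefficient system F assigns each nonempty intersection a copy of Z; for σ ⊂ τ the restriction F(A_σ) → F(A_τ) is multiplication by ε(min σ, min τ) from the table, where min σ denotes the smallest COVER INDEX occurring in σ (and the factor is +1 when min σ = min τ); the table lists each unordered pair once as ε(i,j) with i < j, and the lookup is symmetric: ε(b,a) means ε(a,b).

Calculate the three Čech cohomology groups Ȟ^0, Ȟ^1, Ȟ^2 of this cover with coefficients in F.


Ȟ^0 ≅ Z,  Ȟ^1 ≅ 0,  Ȟ^2 ≅ Z/2

nonempty overlaps:
  A12={p4,p27,p35} A13={p4,p8,p10} A14={p3,p8,p23} A15={p3,p16,p30} A16={p7,p16,p27} A23={p2,p4,p6,p15} A24={p18,p19,p32} A25={p15,p21,p32} A26={p13,p19,p27} A34={p8,p12,p25} A35={p14,p15,p20} A36={p9,p20,p25} A45={p3,p31,p32} A46={p19,p25,p28} A56={p16,p20,p33}
  A123={p4} A126={p27} A134={p8} A145={p3} A156={p16} A235={p15} A245={p32} A246={p19} A346={p25} A356={p20}
C dims 6,15,10; δ0: rk 5, SNF 1^5; δ1: rk 10, SNF 1^9·2
degree 0: 6−5−0 = 1 → Ȟ^0 ≅ Z
degree 1: 15−10−5 = 0 → Ȟ^1 ≅ 0
degree 2: 10−0−10 = 0 plus torsion [2] → Ȟ^2 ≅ Z/2


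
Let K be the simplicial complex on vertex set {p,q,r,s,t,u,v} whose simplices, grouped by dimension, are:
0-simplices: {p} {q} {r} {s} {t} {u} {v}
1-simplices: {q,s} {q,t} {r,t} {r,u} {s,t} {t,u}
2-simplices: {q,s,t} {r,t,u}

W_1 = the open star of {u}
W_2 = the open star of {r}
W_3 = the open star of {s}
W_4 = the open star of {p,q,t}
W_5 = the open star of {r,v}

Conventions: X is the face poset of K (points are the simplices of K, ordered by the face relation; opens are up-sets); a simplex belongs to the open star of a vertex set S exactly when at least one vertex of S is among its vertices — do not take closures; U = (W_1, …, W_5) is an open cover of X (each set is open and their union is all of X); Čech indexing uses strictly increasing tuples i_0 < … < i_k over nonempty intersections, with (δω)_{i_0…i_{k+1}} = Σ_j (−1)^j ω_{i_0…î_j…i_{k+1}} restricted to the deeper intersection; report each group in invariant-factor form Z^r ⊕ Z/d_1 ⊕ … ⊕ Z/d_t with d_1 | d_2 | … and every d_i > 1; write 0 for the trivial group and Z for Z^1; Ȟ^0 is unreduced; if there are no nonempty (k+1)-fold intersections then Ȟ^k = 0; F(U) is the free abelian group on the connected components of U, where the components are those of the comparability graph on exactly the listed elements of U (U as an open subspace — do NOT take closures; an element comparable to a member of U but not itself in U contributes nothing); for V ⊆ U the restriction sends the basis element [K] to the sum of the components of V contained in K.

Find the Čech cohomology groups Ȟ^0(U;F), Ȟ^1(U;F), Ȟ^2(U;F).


cover nerve:
  W1={{u},{r,u},{t,u},{r,t,u}} W2={{r},{r,t},{r,u},{r,t,u}} W3={{s},{q,s},{s,t},{q,s,t}} W4={{p},{q},{t},{q,s},{q,t},{r,t},{s,t},{t,u},{q,s,t},{r,t,u}} W5={{r},{v},{r,t},{r,u},{r,t,u}}
  W12={{r,u},{r,t,u}} W14={{t,u},{r,t,u}} W15={{r,u},{r,t,u}} W24={{r,t},{r,t,u}} W25={{r},{r,t},{r,u},{r,t,u}} W34={{q,s},{s,t},{q,s,t}} W45={{r,t},{r,t,u}}
  W124={{r,t,u}} W125={{r,u},{r,t,u}} W145={{r,t,u}} W245={{r,t},{r,t,u}}
  W1245={{r,t,u}}
components per intersection:
  W1: {{u},{r,u},{t,u},{r,t,u}}
  W2: {{r},{r,t},{r,u},{r,t,u}}
  W3: {{s},{q,s},{s,t},{q,s,t}}
  W4: {{p}} {{q},{t},{q,s},{q,t},{r,t},{s,t},{t,u},{q,s,t},{r,t,u}}
  W5: {{r},{r,t},{r,u},{r,t,u}} {{v}}
  W12: {{r,u},{r,t,u}}
  W14: {{t,u},{r,t,u}}
  W15: {{r,u},{r,t,u}}
  W24: {{r,t},{r,t,u}}
  W25: {{r},{r,t},{r,u},{r,t,u}}
  W34: {{q,s},{s,t},{q,s,t}}
  W45: {{r,t},{r,t,u}}
  W124: {{r,t,u}}
  W125: {{r,u},{r,t,u}}
  W145: {{r,t,u}}
  W245: {{r,t},{r,t,u}}
  W1245: {{r,t,u}}
C dims 7,7,4,1; δ0: rk 4, SNF 1^4; δ1: rk 3, SNF 1^3; δ2: rk 1, SNF 1^1
Ȟ^0: (7−4)−0=3 ⇒ Z^3
Ȟ^1: (7−3)−4=0 ⇒ 0
Ȟ^2: (4−1)−3=0 ⇒ 0

Ȟ^0 ≅ Z^3, Ȟ^1 ≅ 0 and Ȟ^2 ≅ 0


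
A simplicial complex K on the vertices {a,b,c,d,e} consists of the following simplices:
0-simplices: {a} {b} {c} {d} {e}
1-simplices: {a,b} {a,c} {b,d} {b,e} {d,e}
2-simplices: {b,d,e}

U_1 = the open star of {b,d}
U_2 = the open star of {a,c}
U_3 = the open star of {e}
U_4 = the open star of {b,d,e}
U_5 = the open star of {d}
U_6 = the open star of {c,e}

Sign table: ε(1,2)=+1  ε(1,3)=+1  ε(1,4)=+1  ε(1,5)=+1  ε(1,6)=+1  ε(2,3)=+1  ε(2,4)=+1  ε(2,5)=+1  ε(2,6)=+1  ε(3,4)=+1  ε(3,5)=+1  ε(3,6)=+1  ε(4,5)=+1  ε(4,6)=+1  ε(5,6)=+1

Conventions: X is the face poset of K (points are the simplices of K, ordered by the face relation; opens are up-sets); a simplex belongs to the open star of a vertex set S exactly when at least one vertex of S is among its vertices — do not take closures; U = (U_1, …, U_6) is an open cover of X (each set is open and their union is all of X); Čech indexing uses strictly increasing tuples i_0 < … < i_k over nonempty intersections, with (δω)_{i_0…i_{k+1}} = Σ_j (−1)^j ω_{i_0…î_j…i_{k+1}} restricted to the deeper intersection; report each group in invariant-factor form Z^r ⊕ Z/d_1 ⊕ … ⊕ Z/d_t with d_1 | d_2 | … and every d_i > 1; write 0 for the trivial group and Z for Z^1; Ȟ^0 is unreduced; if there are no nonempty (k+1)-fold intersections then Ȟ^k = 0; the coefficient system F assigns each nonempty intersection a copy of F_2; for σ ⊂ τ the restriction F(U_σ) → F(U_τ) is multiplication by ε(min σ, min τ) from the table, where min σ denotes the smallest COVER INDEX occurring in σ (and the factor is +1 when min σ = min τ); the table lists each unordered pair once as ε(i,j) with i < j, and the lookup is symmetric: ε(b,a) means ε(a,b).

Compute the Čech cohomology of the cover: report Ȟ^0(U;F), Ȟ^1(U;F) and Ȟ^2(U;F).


nerve simplices:
  U1={{b},{d},{a,b},{b,d},{b,e},{d,e},{b,d,e}} U2={{a},{c},{a,b},{a,c}} U3={{e},{b,e},{d,e},{b,d,e}} U4={{b},{d},{e},{a,b},{b,d},{b,e},{d,e},{b,d,e}} U5={{d},{b,d},{d,e},{b,d,e}} U6={{c},{e},{a,c},{b,e},{d,e},{b,d,e}}
  U12={{a,b}} U13={{b,e},{d,e},{b,d,e}} U14={{b},{d},{a,b},{b,d},{b,e},{d,e},{b,d,e}} U15={{d},{b,d},{d,e},{b,d,e}} U16={{b,e},{d,e},{b,d,e}} U24={{a,b}} U26={{c},{a,c}} U34={{e},{b,e},{d,e},{b,d,e}} U35={{d,e},{b,d,e}} U36={{e},{b,e},{d,e},{b,d,e}} U45={{d},{b,d},{d,e},{b,d,e}} U46={{e},{b,e},{d,e},{b,d,e}} U56={{d,e},{b,d,e}}
  U124={{a,b}} U134={{b,e},{d,e},{b,d,e}} U135={{d,e},{b,d,e}} U136={{b,e},{d,e},{b,d,e}} U145={{d},{b,d},{d,e},{b,d,e}} U146={{b,e},{d,e},{b,d,e}} U156={{d,e},{b,d,e}} U345={{d,e},{b,d,e}} U346={{e},{b,e},{d,e},{b,d,e}} U356={{d,e},{b,d,e}} U456={{d,e},{b,d,e}}
  U1345={{d,e},{b,d,e}} U1346={{b,e},{d,e},{b,d,e}} U1356={{d,e},{b,d,e}} U1456={{d,e},{b,d,e}} U3456={{d,e},{b,d,e}}
  U13456={{d,e},{b,d,e}}
C dims 6,13,11,5; δ0: rk_F2 5; δ1: rk_F2 7; δ2: rk_F2 4
degree 0: 6−5−0 = 1 → Ȟ^0 ≅ Z/2
degree 1: 13−7−5 = 1 → Ȟ^1 ≅ Z/2
degree 2: 11−4−7 = 0 → Ȟ^2 ≅ 0

Ȟ^0 = Z/2,  Ȟ^1 = Z/2,  Ȟ^2 = 0


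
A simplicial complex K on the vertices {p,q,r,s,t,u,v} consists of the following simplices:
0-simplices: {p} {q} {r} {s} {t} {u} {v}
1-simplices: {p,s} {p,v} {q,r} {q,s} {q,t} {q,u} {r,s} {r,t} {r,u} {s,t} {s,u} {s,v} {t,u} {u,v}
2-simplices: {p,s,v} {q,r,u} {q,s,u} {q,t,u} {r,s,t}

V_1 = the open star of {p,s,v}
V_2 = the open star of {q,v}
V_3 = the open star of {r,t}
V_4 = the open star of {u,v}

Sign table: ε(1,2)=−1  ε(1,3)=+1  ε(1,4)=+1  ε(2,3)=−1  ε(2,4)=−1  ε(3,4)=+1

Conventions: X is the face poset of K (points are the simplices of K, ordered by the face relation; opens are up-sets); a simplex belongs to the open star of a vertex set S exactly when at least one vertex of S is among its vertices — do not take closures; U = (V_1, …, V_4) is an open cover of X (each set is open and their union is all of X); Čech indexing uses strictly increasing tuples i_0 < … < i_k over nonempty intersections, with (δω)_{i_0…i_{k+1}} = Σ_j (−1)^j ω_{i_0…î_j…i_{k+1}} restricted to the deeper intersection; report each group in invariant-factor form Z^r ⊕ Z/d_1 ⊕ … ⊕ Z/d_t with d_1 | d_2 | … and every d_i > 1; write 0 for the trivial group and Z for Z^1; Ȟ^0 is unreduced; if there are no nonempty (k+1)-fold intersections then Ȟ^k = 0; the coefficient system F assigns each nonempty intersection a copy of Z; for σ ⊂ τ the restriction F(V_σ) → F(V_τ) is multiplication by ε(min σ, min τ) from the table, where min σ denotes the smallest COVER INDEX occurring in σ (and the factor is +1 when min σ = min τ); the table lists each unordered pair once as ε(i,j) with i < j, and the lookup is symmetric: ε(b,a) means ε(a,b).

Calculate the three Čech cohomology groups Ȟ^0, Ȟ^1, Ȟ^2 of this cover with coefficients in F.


nonempty intersections:
  V1={{p},{s},{v},{p,s},{p,v},{q,s},{r,s},{s,t},{s,u},{s,v},{u,v},{p,s,v},{q,s,u},{r,s,t}} V2={{q},{v},{p,v},{q,r},{q,s},{q,t},{q,u},{s,v},{u,v},{p,s,v},{q,r,u},{q,s,u},{q,t,u}} V3={{r},{t},{q,r},{q,t},{r,s},{r,t},{r,u},{s,t},{t,u},{q,r,u},{q,t,u},{r,s,t}} V4={{u},{v},{p,v},{q,u},{r,u},{s,u},{s,v},{t,u},{u,v},{p,s,v},{q,r,u},{q,s,u},{q,t,u}}
  V12={{v},{p,v},{q,s},{s,v},{u,v},{p,s,v},{q,s,u}} V13={{r,s},{s,t},{r,s,t}} V14={{v},{p,v},{s,u},{s,v},{u,v},{p,s,v},{q,s,u}} V23={{q,r},{q,t},{q,r,u},{q,t,u}} V24={{v},{p,v},{q,u},{s,v},{u,v},{p,s,v},{q,r,u},{q,s,u},{q,t,u}} V34={{r,u},{t,u},{q,r,u},{q,t,u}}
  V124={{v},{p,v},{s,v},{u,v},{p,s,v},{q,s,u}} V234={{q,r,u},{q,t,u}}
C dims 4,6,2; δ0: rk 3, SNF 1^3; δ1: rk 2, SNF 1^2
Ȟ^0: (4−3)−0=1 ⇒ Z
Ȟ^1: (6−2)−3=1 ⇒ Z
Ȟ^2: (2−0)−2=0 ⇒ 0

Ȟ^0(U;F) ≅ Z, Ȟ^1(U;F) ≅ Z, Ȟ^2(U;F) ≅ 0


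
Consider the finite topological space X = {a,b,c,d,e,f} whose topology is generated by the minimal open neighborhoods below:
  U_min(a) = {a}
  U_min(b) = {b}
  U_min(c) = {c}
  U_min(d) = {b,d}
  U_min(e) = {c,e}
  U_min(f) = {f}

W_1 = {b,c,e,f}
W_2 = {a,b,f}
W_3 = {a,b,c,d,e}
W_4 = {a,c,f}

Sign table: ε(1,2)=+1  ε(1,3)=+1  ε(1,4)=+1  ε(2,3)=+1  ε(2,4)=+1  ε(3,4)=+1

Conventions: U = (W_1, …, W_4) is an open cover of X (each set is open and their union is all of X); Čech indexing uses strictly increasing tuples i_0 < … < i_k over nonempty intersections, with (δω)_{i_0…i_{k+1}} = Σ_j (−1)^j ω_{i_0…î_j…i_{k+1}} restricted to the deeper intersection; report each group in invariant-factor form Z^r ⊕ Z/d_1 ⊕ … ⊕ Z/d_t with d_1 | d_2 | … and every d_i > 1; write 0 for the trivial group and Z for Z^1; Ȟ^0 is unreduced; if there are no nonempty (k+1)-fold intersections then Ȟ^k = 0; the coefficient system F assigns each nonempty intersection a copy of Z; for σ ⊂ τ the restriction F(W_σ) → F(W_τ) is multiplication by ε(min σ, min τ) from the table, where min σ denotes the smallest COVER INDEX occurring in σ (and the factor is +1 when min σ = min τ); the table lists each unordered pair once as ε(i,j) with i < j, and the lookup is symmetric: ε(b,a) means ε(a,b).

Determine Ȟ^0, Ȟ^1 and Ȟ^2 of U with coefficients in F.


Ȟ^0(U;F) ≅ Z; Ȟ^1(U;F) ≅ 0; Ȟ^2(U;F) ≅ Z

nerve of the cover:
  W12={b,f} W13={b,c,e} W14={c,f} W23={a,b} W24={a,f} W34={a,c}
  W123={b} W124={f} W134={c} W234={a}
C dims 4,6,4; δ0: rk 3, SNF 1^3; δ1: rk 3, SNF 1^3
Ȟ^0 = (4 − 3) − 0 = 1, so Ȟ^0 ≅ Z
Ȟ^1 = (6 − 3) − 3 = 0, so Ȟ^1 ≅ 0
Ȟ^2 = (4 − 0) − 3 = 1, so Ȟ^2 ≅ Z
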